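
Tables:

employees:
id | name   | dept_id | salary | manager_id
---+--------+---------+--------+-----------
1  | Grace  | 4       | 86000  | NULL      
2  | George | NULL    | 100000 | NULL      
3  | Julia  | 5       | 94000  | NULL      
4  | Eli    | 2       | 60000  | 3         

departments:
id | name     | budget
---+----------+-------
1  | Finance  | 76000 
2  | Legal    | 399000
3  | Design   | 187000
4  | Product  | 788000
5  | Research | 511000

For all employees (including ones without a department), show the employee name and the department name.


LEFT JOIN keeps every row from employees (the left table); where dept_id has no match in departments, the department columns become NULL. Walk through each employee:
  - employee 1 (Grace): dept_id=4 -> matches Product
  - employee 2 (George): dept_id=NULL, no match -> kept with NULL
  - employee 3 (Julia): dept_id=5 -> matches Research
  - employee 4 (Eli): dept_id=2 -> matches Legal
All 4 rows appear; 1 has NULL department.

SQL:
SELECT a.name, b.name AS department
FROM employees a
LEFT JOIN departments b ON a.dept_id = b.id

Result:
name   | department
-------+-----------
Grace  | Product   
George | NULL      
Julia  | Research  
Eli    | Legal     


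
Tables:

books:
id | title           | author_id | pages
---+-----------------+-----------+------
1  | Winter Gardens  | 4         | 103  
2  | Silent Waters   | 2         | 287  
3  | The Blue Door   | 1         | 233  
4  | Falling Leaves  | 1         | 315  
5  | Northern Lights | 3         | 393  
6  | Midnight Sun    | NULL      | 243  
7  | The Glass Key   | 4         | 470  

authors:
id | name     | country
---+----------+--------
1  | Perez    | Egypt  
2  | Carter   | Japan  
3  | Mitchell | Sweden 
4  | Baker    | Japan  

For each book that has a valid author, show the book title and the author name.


INNER JOIN keeps only books rows whose author_id matches an id in authors. Walk through each book:
  - book 1 (Winter Gardens): author_id=4 -> matches Baker
  - book 2 (Silent Waters): author_id=2 -> matches Carter
  - book 3 (The Blue Door): author_id=1 -> matches Perez
  - book 4 (Falling Leaves): author_id=1 -> matches Perez
  - book 5 (Northern Lights): author_id=3 -> matches Mitchell
  - book 6 (Midnight Sun): author_id=NULL, no match -> dropped
  - book 7 (The Glass Key): author_id=4 -> matches Baker
So 1 of 7 rows is dropped.

SQL:
SELECT a.title, b.name AS author
FROM books a
INNER JOIN authors b ON a.author_id = b.id

Result:
title           | author  
----------------+---------
Winter Gardens  | Baker   
Silent Waters   | Carter  
The Blue Door   | Perez   
Falling Leaves  | Perez   
Northern Lights | Mitchell
The Glass Key   | Baker   


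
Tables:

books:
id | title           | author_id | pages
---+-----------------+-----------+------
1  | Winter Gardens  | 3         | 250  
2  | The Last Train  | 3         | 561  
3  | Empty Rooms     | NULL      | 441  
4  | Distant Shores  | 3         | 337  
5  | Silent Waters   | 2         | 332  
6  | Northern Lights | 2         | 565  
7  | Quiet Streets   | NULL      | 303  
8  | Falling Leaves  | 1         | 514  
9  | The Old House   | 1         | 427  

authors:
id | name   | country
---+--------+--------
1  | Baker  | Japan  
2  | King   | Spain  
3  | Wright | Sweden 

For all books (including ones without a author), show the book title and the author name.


LEFT JOIN keeps every row from books (the left table); where author_id has no match in authors, the author columns become NULL. Walk through each book:
  - book 1 (Winter Gardens): author_id=3 -> matches Wright
  - book 2 (The Last Train): author_id=3 -> matches Wright
  - book 3 (Empty Rooms): author_id=NULL, no match -> kept with NULL
  - book 4 (Distant Shores): author_id=3 -> matches Wright
  - book 5 (Silent Waters): author_id=2 -> matches King
  - book 6 (Northern Lights): author_id=2 -> matches King
  - book 7 (Quiet Streets): author_id=NULL, no match -> kept with NULL
  - book 8 (Falling Leaves): author_id=1 -> matches Baker
  - book 9 (The Old House): author_id=1 -> matches Baker
All 9 rows appear; 2 have NULL author.

SQL:
SELECT a.title, b.name AS author
FROM books a
LEFT JOIN authors b ON a.author_id = b.id

Result:
title           | author
----------------+-------
Winter Gardens  | Wright
The Last Train  | Wright
Empty Rooms     | NULL  
Distant Shores  | Wright
Silent Waters   | King  
Northern Lights | King  
Quiet Streets   | NULL  
Falling Leaves  | Baker 
The Old House   | Baker 


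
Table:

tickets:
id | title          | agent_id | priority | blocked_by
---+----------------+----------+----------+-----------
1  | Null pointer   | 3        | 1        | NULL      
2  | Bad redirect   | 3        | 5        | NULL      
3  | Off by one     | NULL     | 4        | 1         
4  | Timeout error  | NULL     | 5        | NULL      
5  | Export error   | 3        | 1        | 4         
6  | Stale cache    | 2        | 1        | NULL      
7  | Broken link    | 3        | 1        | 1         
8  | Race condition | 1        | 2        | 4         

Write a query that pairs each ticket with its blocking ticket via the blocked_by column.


This is a self-join: tickets is joined to a second copy of itself, matching each row's blocked_by to another row's id. Use LEFT JOIN so rows with blocked_by=NULL are kept.
  - ticket 1 (Null pointer): blocked_by=NULL -> NULL
  - ticket 2 (Bad redirect): blocked_by=NULL -> NULL
  - ticket 3 (Off by one): blocked_by=1 -> Null pointer
  - ticket 4 (Timeout error): blocked_by=NULL -> NULL
  - ticket 5 (Export error): blocked_by=4 -> Timeout error
  - ticket 6 (Stale cache): blocked_by=NULL -> NULL
  - ticket 7 (Broken link): blocked_by=1 -> Null pointer
  - ticket 8 (Race condition): blocked_by=4 -> Timeout error

SQL:
SELECT a.title AS item, b.title AS blocked_by
FROM tickets a
LEFT JOIN tickets b ON a.blocked_by = b.id

Result:
item           | blocked_by   
---------------+--------------
Null pointer   | NULL         
Bad redirect   | NULL         
Off by one     | Null pointer 
Timeout error  | NULL         
Export error   | Timeout error
Stale cache    | NULL         
Broken link    | Null pointer 
Race condition | Timeout error


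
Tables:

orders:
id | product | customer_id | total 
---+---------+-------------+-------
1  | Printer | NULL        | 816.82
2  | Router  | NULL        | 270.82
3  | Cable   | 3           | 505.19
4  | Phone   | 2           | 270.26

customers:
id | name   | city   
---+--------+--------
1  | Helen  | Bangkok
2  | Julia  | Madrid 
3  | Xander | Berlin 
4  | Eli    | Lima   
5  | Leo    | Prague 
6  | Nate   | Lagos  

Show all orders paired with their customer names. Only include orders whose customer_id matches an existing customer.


INNER JOIN keeps only orders rows whose customer_id matches an id in customers. Walk through each order:
  - order 1 (Printer): customer_id=NULL, no match -> dropped
  - order 2 (Router): customer_id=NULL, no match -> dropped
  - order 3 (Cable): customer_id=3 -> matches Xander
  - order 4 (Phone): customer_id=2 -> matches Julia
So 2 of 4 rows are dropped.

SQL:
SELECT a.product, b.name AS customer
FROM orders a
INNER JOIN customers b ON a.customer_id = b.id

Result:
product | customer
--------+---------
Cable   | Xander  
Phone   | Julia   


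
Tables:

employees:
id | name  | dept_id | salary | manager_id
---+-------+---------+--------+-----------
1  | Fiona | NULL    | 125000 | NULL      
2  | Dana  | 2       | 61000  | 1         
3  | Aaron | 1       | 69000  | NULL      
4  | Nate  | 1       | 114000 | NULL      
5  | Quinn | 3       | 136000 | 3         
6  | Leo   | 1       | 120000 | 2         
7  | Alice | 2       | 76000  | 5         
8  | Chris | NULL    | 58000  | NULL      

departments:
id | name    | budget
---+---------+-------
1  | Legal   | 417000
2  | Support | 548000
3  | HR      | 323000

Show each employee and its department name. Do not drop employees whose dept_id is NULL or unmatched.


LEFT JOIN keeps every row from employees (the left table); where dept_id has no match in departments, the department columns become NULL. Walk through each employee:
  - employee 1 (Fiona): dept_id=NULL, no match -> kept with NULL
  - employee 2 (Dana): dept_id=2 -> matches Support
  - employee 3 (Aaron): dept_id=1 -> matches Legal
  - employee 4 (Nate): dept_id=1 -> matches Legal
  - employee 5 (Quinn): dept_id=3 -> matches HR
  - employee 6 (Leo): dept_id=1 -> matches Legal
  - employee 7 (Alice): dept_id=2 -> matches Support
  - employee 8 (Chris): dept_id=NULL, no match -> kept with NULL
All 8 rows appear; 2 have NULL department.

SQL:
SELECT a.name, b.name AS department
FROM employees a
LEFT JOIN departments b ON a.dept_id = b.id

Result:
name  | department
------+-----------
Fiona | NULL      
Dana  | Support   
Aaron | Legal     
Nate  | Legal     
Quinn | HR        
Leo   | Legal     
Alice | Support   
Chris | NULL      


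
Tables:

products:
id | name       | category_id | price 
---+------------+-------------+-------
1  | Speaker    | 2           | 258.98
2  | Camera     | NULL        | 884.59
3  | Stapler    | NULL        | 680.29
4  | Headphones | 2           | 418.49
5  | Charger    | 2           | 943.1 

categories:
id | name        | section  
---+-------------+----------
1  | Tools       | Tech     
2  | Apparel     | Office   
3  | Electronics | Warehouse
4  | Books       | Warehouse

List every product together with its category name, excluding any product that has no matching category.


INNER JOIN keeps only products rows whose category_id matches an id in categories. Walk through each product:
  - product 1 (Speaker): category_id=2 -> matches Apparel
  - product 2 (Camera): category_id=NULL, no match -> dropped
  - product 3 (Stapler): category_id=NULL, no match -> dropped
  - product 4 (Headphones): category_id=2 -> matches Apparel
  - product 5 (Charger): category_id=2 -> matches Apparel
So 2 of 5 rows are dropped.

SQL:
SELECT a.name, b.name AS category
FROM products a
INNER JOIN categories b ON a.category_id = b.id

Result:
name       | category
-----------+---------
Speaker    | Apparel 
Headphones | Apparel 
Charger    | Apparel 


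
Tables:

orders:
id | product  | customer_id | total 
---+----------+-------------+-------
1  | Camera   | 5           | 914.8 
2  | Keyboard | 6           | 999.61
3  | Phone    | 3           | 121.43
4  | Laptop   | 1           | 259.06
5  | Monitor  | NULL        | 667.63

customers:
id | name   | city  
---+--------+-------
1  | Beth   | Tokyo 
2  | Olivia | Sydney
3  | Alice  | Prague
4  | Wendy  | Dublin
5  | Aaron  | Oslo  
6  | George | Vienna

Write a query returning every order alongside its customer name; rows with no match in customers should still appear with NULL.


LEFT JOIN keeps every row from orders (the left table); where customer_id has no match in customers, the customer columns become NULL. Walk through each order:
  - order 1 (Camera): customer_id=5 -> matches Aaron
  - order 2 (Keyboard): customer_id=6 -> matches George
  - order 3 (Phone): customer_id=3 -> matches Alice
  - order 4 (Laptop): customer_id=1 -> matches Beth
  - order 5 (Monitor): customer_id=NULL, no match -> kept with NULL
All 5 rows appear; 1 has NULL customer.

SQL:
SELECT a.product, b.name AS customer
FROM orders a
LEFT JOIN customers b ON a.customer_id = b.id

Result:
product  | customer
---------+---------
Camera   | Aaron   
Keyboard | George  
Phone    | Alice   
Laptop   | Beth    
Monitor  | NULL    


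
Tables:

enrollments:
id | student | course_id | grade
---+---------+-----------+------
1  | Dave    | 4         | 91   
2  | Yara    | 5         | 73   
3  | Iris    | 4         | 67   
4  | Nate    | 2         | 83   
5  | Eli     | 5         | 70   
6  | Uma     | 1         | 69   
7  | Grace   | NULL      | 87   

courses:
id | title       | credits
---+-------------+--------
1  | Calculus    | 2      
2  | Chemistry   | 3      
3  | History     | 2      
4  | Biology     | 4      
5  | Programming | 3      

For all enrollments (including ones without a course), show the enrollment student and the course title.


LEFT JOIN keeps every row from enrollments (the left table); where course_id has no match in courses, the course columns become NULL. Walk through each enrollment:
  - enrollment 1 (Dave): course_id=4 -> matches Biology
  - enrollment 2 (Yara): course_id=5 -> matches Programming
  - enrollment 3 (Iris): course_id=4 -> matches Biology
  - enrollment 4 (Nate): course_id=2 -> matches Chemistry
  - enrollment 5 (Eli): course_id=5 -> matches Programming
  - enrollment 6 (Uma): course_id=1 -> matches Calculus
  - enrollment 7 (Grace): course_id=NULL, no match -> kept with NULL
All 7 rows appear; 1 has NULL course.

SQL:
SELECT a.student, b.title AS course
FROM enrollments a
LEFT JOIN courses b ON a.course_id = b.id

Result:
student | course     
--------+------------
Dave    | Biology    
Yara    | Programming
Iris    | Biology    
Nate    | Chemistry  
Eli     | Programming
Uma     | Calculus   
Grace   | NULL       


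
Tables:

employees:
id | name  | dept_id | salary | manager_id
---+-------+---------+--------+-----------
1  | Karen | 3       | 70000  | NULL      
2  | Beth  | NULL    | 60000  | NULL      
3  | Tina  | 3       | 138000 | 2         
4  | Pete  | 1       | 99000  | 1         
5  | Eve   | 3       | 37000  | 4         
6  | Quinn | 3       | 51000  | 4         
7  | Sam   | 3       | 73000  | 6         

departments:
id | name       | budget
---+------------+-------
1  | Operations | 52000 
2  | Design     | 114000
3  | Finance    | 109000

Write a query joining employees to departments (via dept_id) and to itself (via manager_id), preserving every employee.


Two LEFT JOINs from the same base table employees: one to departments via dept_id, one to employees itself via manager_id. Both are LEFT so every employee is preserved.
Match against departments:
  - employee 1 (Karen): dept_id=3 -> matches Finance
  - employee 2 (Beth): dept_id=NULL, no match -> kept with NULL
  - employee 3 (Tina): dept_id=3 -> matches Finance
  - employee 4 (Pete): dept_id=1 -> matches Operations
  - employee 5 (Eve): dept_id=3 -> matches Finance
  - employee 6 (Quinn): dept_id=3 -> matches Finance
  - employee 7 (Sam): dept_id=3 -> matches Finance
Match against employees (self):
  - employee 1 (Karen): manager_id=NULL -> NULL
  - employee 2 (Beth): manager_id=NULL -> NULL
  - employee 3 (Tina): manager_id=2 -> Beth
  - employee 4 (Pete): manager_id=1 -> Karen
  - employee 5 (Eve): manager_id=4 -> Pete
  - employee 6 (Quinn): manager_id=4 -> Pete
  - employee 7 (Sam): manager_id=6 -> Quinn

SQL:
SELECT a.name, b.name AS department, c.name AS manager
FROM employees a
LEFT JOIN departments b ON a.dept_id = b.id
LEFT JOIN employees c ON a.manager_id = c.id

Result:
name  | department | manager
------+------------+--------
Karen | Finance    | NULL   
Beth  | NULL       | NULL   
Tina  | Finance    | Beth   
Pete  | Operations | Karen  
Eve   | Finance    | Pete   
Quinn | Finance    | Pete   
Sam   | Finance    | Quinn  


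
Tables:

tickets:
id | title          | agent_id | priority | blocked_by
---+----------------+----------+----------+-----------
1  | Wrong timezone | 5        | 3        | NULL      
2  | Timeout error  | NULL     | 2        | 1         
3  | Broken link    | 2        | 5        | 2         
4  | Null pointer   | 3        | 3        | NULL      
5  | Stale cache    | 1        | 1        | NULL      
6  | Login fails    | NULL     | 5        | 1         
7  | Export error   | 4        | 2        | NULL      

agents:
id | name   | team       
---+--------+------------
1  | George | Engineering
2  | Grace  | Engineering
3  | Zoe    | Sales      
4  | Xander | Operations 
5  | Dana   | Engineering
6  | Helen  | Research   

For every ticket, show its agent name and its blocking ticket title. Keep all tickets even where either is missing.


Two LEFT JOINs from the same base table tickets: one to agents via agent_id, one to tickets itself via blocked_by. Both are LEFT so every ticket is preserved.
Match against agents:
  - ticket 1 (Wrong timezone): agent_id=5 -> matches Dana
  - ticket 2 (Timeout error): agent_id=NULL, no match -> kept with NULL
  - ticket 3 (Broken link): agent_id=2 -> matches Grace
  - ticket 4 (Null pointer): agent_id=3 -> matches Zoe
  - ticket 5 (Stale cache): agent_id=1 -> matches George
  - ticket 6 (Login fails): agent_id=NULL, no match -> kept with NULL
  - ticket 7 (Export error): agent_id=4 -> matches Xander
Match against tickets (self):
  - ticket 1 (Wrong timezone): blocked_by=NULL -> NULL
  - ticket 2 (Timeout error): blocked_by=1 -> Wrong timezone
  - ticket 3 (Broken link): blocked_by=2 -> Timeout error
  - ticket 4 (Null pointer): blocked_by=NULL -> NULL
  - ticket 5 (Stale cache): blocked_by=NULL -> NULL
  - ticket 6 (Login fails): blocked_by=1 -> Wrong timezone
  - ticket 7 (Export error): blocked_by=NULL -> NULL

SQL:
SELECT a.title, b.name AS agent, c.title AS blocked_by
FROM tickets a
LEFT JOIN agents b ON a.agent_id = b.id
LEFT JOIN tickets c ON a.blocked_by = c.id

Result:
title          | agent  | blocked_by    
---------------+--------+---------------
Wrong timezone | Dana   | NULL          
Timeout error  | NULL   | Wrong timezone
Broken link    | Grace  | Timeout error 
Null pointer   | Zoe    | NULL          
Stale cache    | George | NULL          
Login fails    | NULL   | Wrong timezone
Export error   | Xander | NULL          


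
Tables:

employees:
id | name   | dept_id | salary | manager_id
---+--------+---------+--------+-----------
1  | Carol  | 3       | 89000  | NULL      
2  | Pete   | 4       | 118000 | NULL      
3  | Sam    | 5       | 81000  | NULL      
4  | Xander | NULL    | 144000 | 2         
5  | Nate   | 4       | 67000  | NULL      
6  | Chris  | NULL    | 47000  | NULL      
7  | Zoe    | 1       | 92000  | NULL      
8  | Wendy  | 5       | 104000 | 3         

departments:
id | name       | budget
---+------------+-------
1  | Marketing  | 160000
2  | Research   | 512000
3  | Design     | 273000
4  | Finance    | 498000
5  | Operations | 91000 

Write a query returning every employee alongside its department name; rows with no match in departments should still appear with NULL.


LEFT JOIN keeps every row from employees (the left table); where dept_id has no match in departments, the department columns become NULL. Walk through each employee:
  - employee 1 (Carol): dept_id=3 -> matches Design
  - employee 2 (Pete): dept_id=4 -> matches Finance
  - employee 3 (Sam): dept_id=5 -> matches Operations
  - employee 4 (Xander): dept_id=NULL, no match -> kept with NULL
  - employee 5 (Nate): dept_id=4 -> matches Finance
  - employee 6 (Chris): dept_id=NULL, no match -> kept with NULL
  - employee 7 (Zoe): dept_id=1 -> matches Marketing
  - employee 8 (Wendy): dept_id=5 -> matches Operations
All 8 rows appear; 2 have NULL department.

SQL:
SELECT a.name, b.name AS department
FROM employees a
LEFT JOIN departments b ON a.dept_id = b.id

Result:
name   | department
-------+-----------
Carol  | Design    
Pete   | Finance   
Sam    | Operations
Xander | NULL      
Nate   | Finance   
Chris  | NULL      
Zoe    | Marketing 
Wendy  | Operations


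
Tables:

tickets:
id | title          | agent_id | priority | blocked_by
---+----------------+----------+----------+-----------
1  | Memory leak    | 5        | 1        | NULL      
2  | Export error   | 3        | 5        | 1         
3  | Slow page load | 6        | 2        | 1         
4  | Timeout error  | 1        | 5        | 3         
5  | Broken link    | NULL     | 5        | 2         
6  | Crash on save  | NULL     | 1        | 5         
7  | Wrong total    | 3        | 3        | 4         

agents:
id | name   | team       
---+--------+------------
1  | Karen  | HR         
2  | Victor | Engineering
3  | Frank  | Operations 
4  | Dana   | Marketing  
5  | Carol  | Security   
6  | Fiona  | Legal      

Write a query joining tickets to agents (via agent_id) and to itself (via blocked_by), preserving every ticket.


Two LEFT JOINs from the same base table tickets: one to agents via agent_id, one to tickets itself via blocked_by. Both are LEFT so every ticket is preserved.
Match against agents:
  - ticket 1 (Memory leak): agent_id=5 -> matches Carol
  - ticket 2 (Export error): agent_id=3 -> matches Frank
  - ticket 3 (Slow page load): agent_id=6 -> matches Fiona
  - ticket 4 (Timeout error): agent_id=1 -> matches Karen
  - ticket 5 (Broken link): agent_id=NULL, no match -> kept with NULL
  - ticket 6 (Crash on save): agent_id=NULL, no match -> kept with NULL
  - ticket 7 (Wrong total): agent_id=3 -> matches Frank
Match against tickets (self):
  - ticket 1 (Memory leak): blocked_by=NULL -> NULL
  - ticket 2 (Export error): blocked_by=1 -> Memory leak
  - ticket 3 (Slow page load): blocked_by=1 -> Memory leak
  - ticket 4 (Timeout error): blocked_by=3 -> Slow page load
  - ticket 5 (Broken link): blocked_by=2 -> Export error
  - ticket 6 (Crash on save): blocked_by=5 -> Broken link
  - ticket 7 (Wrong total): blocked_by=4 -> Timeout error

SQL:
SELECT a.title, b.name AS agent, c.title AS blocked_by
FROM tickets a
LEFT JOIN agents b ON a.agent_id = b.id
LEFT JOIN tickets c ON a.blocked_by = c.id

Result:
title          | agent | blocked_by    
---------------+-------+---------------
Memory leak    | Carol | NULL          
Export error   | Frank | Memory leak   
Slow page load | Fiona | Memory leak   
Timeout error  | Karen | Slow page load
Broken link    | NULL  | Export error  
Crash on save  | NULL  | Broken link   
Wrong total    | Frank | Timeout error 


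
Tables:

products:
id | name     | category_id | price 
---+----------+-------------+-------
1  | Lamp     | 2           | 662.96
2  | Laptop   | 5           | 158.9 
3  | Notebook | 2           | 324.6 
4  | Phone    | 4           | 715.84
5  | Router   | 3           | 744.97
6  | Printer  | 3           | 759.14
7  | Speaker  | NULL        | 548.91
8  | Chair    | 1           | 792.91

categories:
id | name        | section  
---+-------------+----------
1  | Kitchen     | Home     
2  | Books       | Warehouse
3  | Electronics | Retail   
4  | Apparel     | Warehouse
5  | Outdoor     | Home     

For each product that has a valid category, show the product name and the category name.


INNER JOIN keeps only products rows whose category_id matches an id in categories. Walk through each product:
  - product 1 (Lamp): category_id=2 -> matches Books
  - product 2 (Laptop): category_id=5 -> matches Outdoor
  - product 3 (Notebook): category_id=2 -> matches Books
  - product 4 (Phone): category_id=4 -> matches Apparel
  - product 5 (Router): category_id=3 -> matches Electronics
  - product 6 (Printer): category_id=3 -> matches Electronics
  - product 7 (Speaker): category_id=NULL, no match -> dropped
  - product 8 (Chair): category_id=1 -> matches Kitchen
So 1 of 8 rows is dropped.

SQL:
SELECT a.name, b.name AS category
FROM products a
INNER JOIN categories b ON a.category_id = b.id

Result:
name     | category   
---------+------------
Lamp     | Books      
Laptop   | Outdoor    
Notebook | Books      
Phone    | Apparel    
Router   | Electronics
Printer  | Electronics
Chair    | Kitchen    


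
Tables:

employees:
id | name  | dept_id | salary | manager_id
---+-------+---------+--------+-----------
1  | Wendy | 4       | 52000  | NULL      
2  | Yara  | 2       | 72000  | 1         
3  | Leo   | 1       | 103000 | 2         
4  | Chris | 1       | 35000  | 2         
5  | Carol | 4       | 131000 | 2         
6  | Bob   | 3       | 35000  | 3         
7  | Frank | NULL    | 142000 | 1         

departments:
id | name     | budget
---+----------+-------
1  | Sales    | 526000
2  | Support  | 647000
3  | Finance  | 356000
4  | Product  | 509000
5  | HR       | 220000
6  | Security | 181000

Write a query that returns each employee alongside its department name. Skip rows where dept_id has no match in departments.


INNER JOIN keeps only employees rows whose dept_id matches an id in departments. Walk through each employee:
  - employee 1 (Wendy): dept_id=4 -> matches Product
  - employee 2 (Yara): dept_id=2 -> matches Support
  - employee 3 (Leo): dept_id=1 -> matches Sales
  - employee 4 (Chris): dept_id=1 -> matches Sales
  - employee 5 (Carol): dept_id=4 -> matches Product
  - employee 6 (Bob): dept_id=3 -> matches Finance
  - employee 7 (Frank): dept_id=NULL, no match -> dropped
So 1 of 7 rows is dropped.

SQL:
SELECT a.name, b.name AS department
FROM employees a
INNER JOIN departments b ON a.dept_id = b.id

Result:
name  | department
------+-----------
Wendy | Product   
Yara  | Support   
Leo   | Sales     
Chris | Sales     
Carol | Product   
Bob   | Finance   


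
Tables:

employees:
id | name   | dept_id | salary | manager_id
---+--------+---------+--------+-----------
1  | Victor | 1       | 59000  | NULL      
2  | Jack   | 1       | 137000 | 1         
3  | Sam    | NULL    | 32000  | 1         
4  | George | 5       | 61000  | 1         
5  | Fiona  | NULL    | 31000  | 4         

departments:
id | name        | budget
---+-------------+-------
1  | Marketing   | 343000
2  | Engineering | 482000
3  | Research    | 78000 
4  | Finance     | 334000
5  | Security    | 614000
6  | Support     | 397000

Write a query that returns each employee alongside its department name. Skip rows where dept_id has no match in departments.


INNER JOIN keeps only employees rows whose dept_id matches an id in departments. Walk through each employee:
  - employee 1 (Victor): dept_id=1 -> matches Marketing
  - employee 2 (Jack): dept_id=1 -> matches Marketing
  - employee 3 (Sam): dept_id=NULL, no match -> dropped
  - employee 4 (George): dept_id=5 -> matches Security
  - employee 5 (Fiona): dept_id=NULL, no match -> dropped
So 2 of 5 rows are dropped.

SQL:
SELECT a.name, b.name AS department
FROM employees a
INNER JOIN departments b ON a.dept_id = b.id

Result:
name   | department
-------+-----------
Victor | Marketing 
Jack   | Marketing 
George | Security  


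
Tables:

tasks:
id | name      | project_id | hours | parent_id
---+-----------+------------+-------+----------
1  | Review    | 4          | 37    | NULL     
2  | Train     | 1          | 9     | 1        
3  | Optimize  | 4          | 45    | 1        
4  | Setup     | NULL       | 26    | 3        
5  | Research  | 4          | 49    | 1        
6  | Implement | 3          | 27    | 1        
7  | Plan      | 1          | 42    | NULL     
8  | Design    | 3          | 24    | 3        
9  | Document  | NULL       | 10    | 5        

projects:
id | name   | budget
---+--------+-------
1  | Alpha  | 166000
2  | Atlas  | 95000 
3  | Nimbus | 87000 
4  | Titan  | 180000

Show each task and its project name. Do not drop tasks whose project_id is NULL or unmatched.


LEFT JOIN keeps every row from tasks (the left table); where project_id has no match in projects, the project columns become NULL. Walk through each task:
  - task 1 (Review): project_id=4 -> matches Titan
  - task 2 (Train): project_id=1 -> matches Alpha
  - task 3 (Optimize): project_id=4 -> matches Titan
  - task 4 (Setup): project_id=NULL, no match -> kept with NULL
  - task 5 (Research): project_id=4 -> matches Titan
  - task 6 (Implement): project_id=3 -> matches Nimbus
  - task 7 (Plan): project_id=1 -> matches Alpha
  - task 8 (Design): project_id=3 -> matches Nimbus
  - task 9 (Document): project_id=NULL, no match -> kept with NULL
All 9 rows appear; 2 have NULL project.

SQL:
SELECT a.name, b.name AS project
FROM tasks a
LEFT JOIN projects b ON a.project_id = b.id

Result:
name      | project
----------+--------
Review    | Titan  
Train     | Alpha  
Optimize  | Titan  
Setup     | NULL   
Research  | Titan  
Implement | Nimbus 
Plan      | Alpha  
Design    | Nimbus 
Document  | NULL   


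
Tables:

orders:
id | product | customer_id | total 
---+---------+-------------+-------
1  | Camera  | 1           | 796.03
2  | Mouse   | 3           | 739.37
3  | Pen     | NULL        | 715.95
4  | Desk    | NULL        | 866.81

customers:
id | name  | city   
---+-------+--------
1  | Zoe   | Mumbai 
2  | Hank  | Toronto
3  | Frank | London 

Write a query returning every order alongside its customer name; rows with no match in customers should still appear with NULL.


LEFT JOIN keeps every row from orders (the left table); where customer_id has no match in customers, the customer columns become NULL. Walk through each order:
  - order 1 (Camera): customer_id=1 -> matches Zoe
  - order 2 (Mouse): customer_id=3 -> matches Frank
  - order 3 (Pen): customer_id=NULL, no match -> kept with NULL
  - order 4 (Desk): customer_id=NULL, no match -> kept with NULL
All 4 rows appear; 2 have NULL customer.

SQL:
SELECT a.product, b.name AS customer
FROM orders a
LEFT JOIN customers b ON a.customer_id = b.id

Result:
product | customer
--------+---------
Camera  | Zoe     
Mouse   | Frank   
Pen     | NULL    
Desk    | NULL    


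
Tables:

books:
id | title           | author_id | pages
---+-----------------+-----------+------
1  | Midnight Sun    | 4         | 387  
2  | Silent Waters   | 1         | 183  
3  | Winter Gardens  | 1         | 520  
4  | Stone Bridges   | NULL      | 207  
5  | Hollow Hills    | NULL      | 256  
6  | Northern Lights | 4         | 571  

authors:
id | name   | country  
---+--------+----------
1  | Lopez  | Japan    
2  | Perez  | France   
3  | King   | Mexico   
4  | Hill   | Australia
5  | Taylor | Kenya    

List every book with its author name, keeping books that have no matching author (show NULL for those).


LEFT JOIN keeps every row from books (the left table); where author_id has no match in authors, the author columns become NULL. Walk through each book:
  - book 1 (Midnight Sun): author_id=4 -> matches Hill
  - book 2 (Silent Waters): author_id=1 -> matches Lopez
  - book 3 (Winter Gardens): author_id=1 -> matches Lopez
  - book 4 (Stone Bridges): author_id=NULL, no match -> kept with NULL
  - book 5 (Hollow Hills): author_id=NULL, no match -> kept with NULL
  - book 6 (Northern Lights): author_id=4 -> matches Hill
All 6 rows appear; 2 have NULL author.

SQL:
SELECT a.title, b.name AS author
FROM books a
LEFT JOIN authors b ON a.author_id = b.id

Result:
title           | author
----------------+-------
Midnight Sun    | Hill  
Silent Waters   | Lopez 
Winter Gardens  | Lopez 
Stone Bridges   | NULL  
Hollow Hills    | NULL  
Northern Lights | Hill  


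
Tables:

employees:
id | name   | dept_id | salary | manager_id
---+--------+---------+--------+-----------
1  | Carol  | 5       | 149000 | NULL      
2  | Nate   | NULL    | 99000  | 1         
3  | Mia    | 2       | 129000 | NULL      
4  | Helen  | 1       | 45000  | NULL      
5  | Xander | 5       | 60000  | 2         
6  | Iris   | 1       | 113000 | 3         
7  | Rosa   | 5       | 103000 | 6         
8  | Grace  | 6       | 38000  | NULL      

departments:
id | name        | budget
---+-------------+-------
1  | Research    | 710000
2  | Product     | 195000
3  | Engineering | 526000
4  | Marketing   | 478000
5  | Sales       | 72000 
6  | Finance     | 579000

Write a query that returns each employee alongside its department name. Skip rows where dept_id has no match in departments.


INNER JOIN keeps only employees rows whose dept_id matches an id in departments. Walk through each employee:
  - employee 1 (Carol): dept_id=5 -> matches Sales
  - employee 2 (Nate): dept_id=NULL, no match -> dropped
  - employee 3 (Mia): dept_id=2 -> matches Product
  - employee 4 (Helen): dept_id=1 -> matches Research
  - employee 5 (Xander): dept_id=5 -> matches Sales
  - employee 6 (Iris): dept_id=1 -> matches Research
  - employee 7 (Rosa): dept_id=5 -> matches Sales
  - employee 8 (Grace): dept_id=6 -> matches Finance
So 1 of 8 rows is dropped.

SQL:
SELECT a.name, b.name AS department
FROM employees a
INNER JOIN departments b ON a.dept_id = b.id

Result:
name   | department
-------+-----------
Carol  | Sales     
Mia    | Product   
Helen  | Research  
Xander | Sales     
Iris   | Research  
Rosa   | Sales     
Grace  | Finance   


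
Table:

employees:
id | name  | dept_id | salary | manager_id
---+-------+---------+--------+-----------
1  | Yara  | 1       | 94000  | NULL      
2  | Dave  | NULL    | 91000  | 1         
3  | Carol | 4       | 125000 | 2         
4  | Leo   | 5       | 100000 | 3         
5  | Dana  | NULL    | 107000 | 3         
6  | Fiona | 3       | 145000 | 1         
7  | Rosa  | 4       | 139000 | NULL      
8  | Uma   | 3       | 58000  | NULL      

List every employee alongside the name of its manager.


This is a self-join: employees is joined to a second copy of itself, matching each row's manager_id to another row's id. Use LEFT JOIN so rows with manager_id=NULL are kept.
  - employee 1 (Yara): manager_id=NULL -> NULL
  - employee 2 (Dave): manager_id=1 -> Yara
  - employee 3 (Carol): manager_id=2 -> Dave
  - employee 4 (Leo): manager_id=3 -> Carol
  - employee 5 (Dana): manager_id=3 -> Carol
  - employee 6 (Fiona): manager_id=1 -> Yara
  - employee 7 (Rosa): manager_id=NULL -> NULL
  - employee 8 (Uma): manager_id=NULL -> NULL

SQL:
SELECT a.name AS item, b.name AS manager
FROM employees a
LEFT JOIN employees b ON a.manager_id = b.id

Result:
item  | manager
------+--------
Yara  | NULL   
Dave  | Yara   
Carol | Dave   
Leo   | Carol  
Dana  | Carol  
Fiona | Yara   
Rosa  | NULL   
Uma   | NULL   


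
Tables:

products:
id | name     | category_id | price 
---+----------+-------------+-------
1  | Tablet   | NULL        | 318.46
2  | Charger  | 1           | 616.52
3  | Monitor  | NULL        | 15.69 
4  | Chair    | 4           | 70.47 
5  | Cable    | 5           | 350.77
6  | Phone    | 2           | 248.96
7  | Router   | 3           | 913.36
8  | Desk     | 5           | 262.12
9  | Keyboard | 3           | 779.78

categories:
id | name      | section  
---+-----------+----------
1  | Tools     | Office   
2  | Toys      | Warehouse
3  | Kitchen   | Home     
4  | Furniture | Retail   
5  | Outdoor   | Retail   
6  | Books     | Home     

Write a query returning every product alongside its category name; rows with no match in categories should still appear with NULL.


LEFT JOIN keeps every row from products (the left table); where category_id has no match in categories, the category columns become NULL. Walk through each product:
  - product 1 (Tablet): category_id=NULL, no match -> kept with NULL
  - product 2 (Charger): category_id=1 -> matches Tools
  - product 3 (Monitor): category_id=NULL, no match -> kept with NULL
  - product 4 (Chair): category_id=4 -> matches Furniture
  - product 5 (Cable): category_id=5 -> matches Outdoor
  - product 6 (Phone): category_id=2 -> matches Toys
  - product 7 (Router): category_id=3 -> matches Kitchen
  - product 8 (Desk): category_id=5 -> matches Outdoor
  - product 9 (Keyboard): category_id=3 -> matches Kitchen
All 9 rows appear; 2 have NULL category.

SQL:
SELECT a.name, b.name AS category
FROM products a
LEFT JOIN categories b ON a.category_id = b.id

Result:
name     | category 
---------+----------
Tablet   | NULL     
Charger  | Tools    
Monitor  | NULL     
Chair    | Furniture
Cable    | Outdoor  
Phone    | Toys     
Router   | Kitchen  
Desk     | Outdoor  
Keyboard | Kitchen  


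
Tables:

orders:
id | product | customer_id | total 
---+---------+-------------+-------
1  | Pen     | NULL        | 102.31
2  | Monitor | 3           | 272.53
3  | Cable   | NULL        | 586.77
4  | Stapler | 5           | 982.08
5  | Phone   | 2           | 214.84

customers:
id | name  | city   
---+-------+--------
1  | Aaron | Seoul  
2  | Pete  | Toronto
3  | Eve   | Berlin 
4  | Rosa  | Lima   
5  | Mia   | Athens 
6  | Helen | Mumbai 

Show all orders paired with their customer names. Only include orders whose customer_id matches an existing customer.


INNER JOIN keeps only orders rows whose customer_id matches an id in customers. Walk through each order:
  - order 1 (Pen): customer_id=NULL, no match -> dropped
  - order 2 (Monitor): customer_id=3 -> matches Eve
  - order 3 (Cable): customer_id=NULL, no match -> dropped
  - order 4 (Stapler): customer_id=5 -> matches Mia
  - order 5 (Phone): customer_id=2 -> matches Pete
So 2 of 5 rows are dropped.

SQL:
SELECT a.product, b.name AS customer
FROM orders a
INNER JOIN customers b ON a.customer_id = b.id

Result:
product | customer
--------+---------
Monitor | Eve     
Stapler | Mia     
Phone   | Pete    


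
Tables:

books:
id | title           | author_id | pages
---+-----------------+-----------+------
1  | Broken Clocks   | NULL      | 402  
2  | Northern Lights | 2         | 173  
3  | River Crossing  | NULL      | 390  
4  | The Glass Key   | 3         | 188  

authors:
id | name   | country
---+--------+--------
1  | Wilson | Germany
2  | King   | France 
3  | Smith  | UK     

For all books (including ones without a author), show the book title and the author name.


LEFT JOIN keeps every row from books (the left table); where author_id has no match in authors, the author columns become NULL. Walk through each book:
  - book 1 (Broken Clocks): author_id=NULL, no match -> kept with NULL
  - book 2 (Northern Lights): author_id=2 -> matches King
  - book 3 (River Crossing): author_id=NULL, no match -> kept with NULL
  - book 4 (The Glass Key): author_id=3 -> matches Smith
All 4 rows appear; 2 have NULL author.

SQL:
SELECT a.title, b.name AS author
FROM books a
LEFT JOIN authors b ON a.author_id = b.id

Result:
title           | author
----------------+-------
Broken Clocks   | NULL  
Northern Lights | King  
River Crossing  | NULL  
The Glass Key   | Smith 


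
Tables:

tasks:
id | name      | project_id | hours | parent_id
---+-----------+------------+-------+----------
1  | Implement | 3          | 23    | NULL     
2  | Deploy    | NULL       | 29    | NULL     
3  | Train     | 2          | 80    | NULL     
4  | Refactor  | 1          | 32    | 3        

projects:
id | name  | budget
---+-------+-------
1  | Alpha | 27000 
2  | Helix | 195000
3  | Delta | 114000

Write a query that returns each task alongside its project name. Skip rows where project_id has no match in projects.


INNER JOIN keeps only tasks rows whose project_id matches an id in projects. Walk through each task:
  - task 1 (Implement): project_id=3 -> matches Delta
  - task 2 (Deploy): project_id=NULL, no match -> dropped
  - task 3 (Train): project_id=2 -> matches Helix
  - task 4 (Refactor): project_id=1 -> matches Alpha
So 1 of 4 rows is dropped.

SQL:
SELECT a.name, b.name AS project
FROM tasks a
INNER JOIN projects b ON a.project_id = b.id

Result:
name      | project
----------+--------
Implement | Delta  
Train     | Helix  
Refactor  | Alpha  


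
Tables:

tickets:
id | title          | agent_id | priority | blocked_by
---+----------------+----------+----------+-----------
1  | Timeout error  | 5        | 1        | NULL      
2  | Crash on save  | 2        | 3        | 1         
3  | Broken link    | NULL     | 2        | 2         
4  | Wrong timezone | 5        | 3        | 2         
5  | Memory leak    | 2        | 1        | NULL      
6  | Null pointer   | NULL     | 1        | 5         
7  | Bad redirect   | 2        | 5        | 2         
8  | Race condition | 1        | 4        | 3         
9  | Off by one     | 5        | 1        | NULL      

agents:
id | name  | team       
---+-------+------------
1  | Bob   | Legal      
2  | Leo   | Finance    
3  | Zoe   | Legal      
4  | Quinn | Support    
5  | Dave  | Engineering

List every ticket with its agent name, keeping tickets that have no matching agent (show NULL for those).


LEFT JOIN keeps every row from tickets (the left table); where agent_id has no match in agents, the agent columns become NULL. Walk through each ticket:
  - ticket 1 (Timeout error): agent_id=5 -> matches Dave
  - ticket 2 (Crash on save): agent_id=2 -> matches Leo
  - ticket 3 (Broken link): agent_id=NULL, no match -> kept with NULL
  - ticket 4 (Wrong timezone): agent_id=5 -> matches Dave
  - ticket 5 (Memory leak): agent_id=2 -> matches Leo
  - ticket 6 (Null pointer): agent_id=NULL, no match -> kept with NULL
  - ticket 7 (Bad redirect): agent_id=2 -> matches Leo
  - ticket 8 (Race condition): agent_id=1 -> matches Bob
  - ticket 9 (Off by one): agent_id=5 -> matches Dave
All 9 rows appear; 2 have NULL agent.

SQL:
SELECT a.title, b.name AS agent
FROM tickets a
LEFT JOIN agents b ON a.agent_id = b.id

Result:
title          | agent
---------------+------
Timeout error  | Dave 
Crash on save  | Leo  
Broken link    | NULL 
Wrong timezone | Dave 
Memory leak    | Leo  
Null pointer   | NULL 
Bad redirect   | Leo  
Race condition | Bob  
Off by one     | Dave 
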